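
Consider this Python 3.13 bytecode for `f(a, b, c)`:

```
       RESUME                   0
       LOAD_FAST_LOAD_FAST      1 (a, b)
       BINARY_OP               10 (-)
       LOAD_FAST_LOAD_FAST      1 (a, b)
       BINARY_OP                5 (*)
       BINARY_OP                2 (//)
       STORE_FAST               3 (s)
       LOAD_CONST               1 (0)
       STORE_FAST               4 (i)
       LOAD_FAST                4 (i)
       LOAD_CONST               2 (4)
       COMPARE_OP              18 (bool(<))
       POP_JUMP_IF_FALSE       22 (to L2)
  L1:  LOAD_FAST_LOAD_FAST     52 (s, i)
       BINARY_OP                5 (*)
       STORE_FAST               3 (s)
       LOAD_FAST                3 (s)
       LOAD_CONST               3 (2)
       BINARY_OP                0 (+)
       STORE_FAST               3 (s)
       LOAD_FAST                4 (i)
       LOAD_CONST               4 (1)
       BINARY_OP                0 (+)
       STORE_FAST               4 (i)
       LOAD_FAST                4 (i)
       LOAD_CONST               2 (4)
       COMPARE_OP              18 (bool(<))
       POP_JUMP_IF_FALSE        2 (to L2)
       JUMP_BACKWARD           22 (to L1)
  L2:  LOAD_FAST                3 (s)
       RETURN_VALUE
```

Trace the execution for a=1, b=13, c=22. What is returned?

LOAD_FAST_LOAD_FAST a,b → push 1,13
BINARY_OP - → 1 - 13 = -12
LOAD_FAST_LOAD_FAST a,b → push 1,13
BINARY_OP * → 1 * 13 = 13
BINARY_OP // → -12 // 13 = -1
STORE_FAST s → s=-1
LOAD_CONST → push 0
STORE_FAST i → i=0
LOAD_FAST i → push 0
LOAD_CONST → push 4
COMPARE_OP bool(<) → 0 vs 4 = True
POP_JUMP_IF_FALSE → pop True; no jump
LOAD_FAST_LOAD_FAST s,i → push -1,0
BINARY_OP * → -1 * 0 = 0
STORE_FAST s → s=0
LOAD_FAST s → push 0
LOAD_CONST → push 2
BINARY_OP + → 0 + 2 = 2
STORE_FAST s → s=2
LOAD_FAST i → push 0
LOAD_CONST → push 1
BINARY_OP + → 0 + 1 = 1
STORE_FAST i → i=1
LOAD_FAST i → push 1
LOAD_CONST → push 4
COMPARE_OP bool(<) → 1 vs 4 = True
POP_JUMP_IF_FALSE → pop True; no jump
LOAD_FAST_LOAD_FAST s,i → push 2,1
BINARY_OP * → 2 * 1 = 2
STORE_FAST s → s=2
LOAD_FAST s → push 2
LOAD_CONST → push 2
BINARY_OP + → 2 + 2 = 4
STORE_FAST s → s=4
LOAD_FAST i → push 1
LOAD_CONST → push 1
BINARY_OP + → 1 + 1 = 2
STORE_FAST i → i=2
LOAD_FAST i → push 2
LOAD_CONST → push 4
COMPARE_OP bool(<) → 2 vs 4 = True
POP_JUMP_IF_FALSE → pop True; no jump
LOAD_FAST_LOAD_FAST s,i → push 4,2
BINARY_OP * → 4 * 2 = 8
STORE_FAST s → s=8
LOAD_FAST s → push 8
LOAD_CONST → push 2
BINARY_OP + → 8 + 2 = 10
STORE_FAST s → s=10
LOAD_FAST i → push 2
LOAD_CONST → push 1
BINARY_OP + → 2 + 1 = 3
STORE_FAST i → i=3
LOAD_FAST i → push 3
LOAD_CONST → push 4
COMPARE_OP bool(<) → 3 vs 4 = True
POP_JUMP_IF_FALSE → pop True; no jump
LOAD_FAST_LOAD_FAST s,i → push 10,3
BINARY_OP * → 10 * 3 = 30
STORE_FAST s → s=30
LOAD_FAST s → push 30
LOAD_CONST → push 2
BINARY_OP + → 30 + 2 = 32
STORE_FAST s → s=32
LOAD_FAST i → push 3
LOAD_CONST → push 1
BINARY_OP + → 3 + 1 = 4
STORE_FAST i → i=4
LOAD_FAST i → push 4
LOAD_CONST → push 4
COMPARE_OP bool(<) → 4 vs 4 = False
POP_JUMP_IF_FALSE → pop False; jump
LOAD_FAST s → push 32
RETURN_VALUE → return 32.

32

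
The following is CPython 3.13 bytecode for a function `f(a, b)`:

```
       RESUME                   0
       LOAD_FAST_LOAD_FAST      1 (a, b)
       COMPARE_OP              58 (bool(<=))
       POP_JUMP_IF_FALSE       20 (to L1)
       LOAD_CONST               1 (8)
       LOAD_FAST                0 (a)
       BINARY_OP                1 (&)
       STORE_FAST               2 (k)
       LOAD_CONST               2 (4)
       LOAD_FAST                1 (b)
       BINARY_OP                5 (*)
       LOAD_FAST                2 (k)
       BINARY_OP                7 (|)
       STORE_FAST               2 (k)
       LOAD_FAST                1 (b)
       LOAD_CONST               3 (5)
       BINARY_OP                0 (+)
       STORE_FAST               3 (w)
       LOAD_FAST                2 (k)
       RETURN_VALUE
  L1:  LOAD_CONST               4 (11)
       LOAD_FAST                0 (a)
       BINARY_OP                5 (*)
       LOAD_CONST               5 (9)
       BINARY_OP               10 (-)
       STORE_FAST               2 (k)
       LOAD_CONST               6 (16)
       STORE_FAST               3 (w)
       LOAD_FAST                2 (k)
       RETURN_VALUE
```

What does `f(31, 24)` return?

332

LOAD_FAST_LOAD_FAST a,b → push 31,24. Stack: [31, 24]
COMPARE_OP bool(<=) → 31 vs 24 = False. Stack: [False]
POP_JUMP_IF_FALSE → pop False; jump. Stack: []
LOAD_CONST → push 11. Stack: [11]
LOAD_FAST a → push 31. Stack: [11, 31]
BINARY_OP * → 11 * 31 = 341. Stack: [341]
LOAD_CONST → push 9. Stack: [341, 9]
BINARY_OP - → 341 - 9 = 332. Stack: [332]
STORE_FAST k → k=332. Stack: []
LOAD_CONST → push 16. Stack: [16]
STORE_FAST w → w=16. Stack: []
LOAD_FAST k → push 332. Stack: [332]
RETURN_VALUE → return 332.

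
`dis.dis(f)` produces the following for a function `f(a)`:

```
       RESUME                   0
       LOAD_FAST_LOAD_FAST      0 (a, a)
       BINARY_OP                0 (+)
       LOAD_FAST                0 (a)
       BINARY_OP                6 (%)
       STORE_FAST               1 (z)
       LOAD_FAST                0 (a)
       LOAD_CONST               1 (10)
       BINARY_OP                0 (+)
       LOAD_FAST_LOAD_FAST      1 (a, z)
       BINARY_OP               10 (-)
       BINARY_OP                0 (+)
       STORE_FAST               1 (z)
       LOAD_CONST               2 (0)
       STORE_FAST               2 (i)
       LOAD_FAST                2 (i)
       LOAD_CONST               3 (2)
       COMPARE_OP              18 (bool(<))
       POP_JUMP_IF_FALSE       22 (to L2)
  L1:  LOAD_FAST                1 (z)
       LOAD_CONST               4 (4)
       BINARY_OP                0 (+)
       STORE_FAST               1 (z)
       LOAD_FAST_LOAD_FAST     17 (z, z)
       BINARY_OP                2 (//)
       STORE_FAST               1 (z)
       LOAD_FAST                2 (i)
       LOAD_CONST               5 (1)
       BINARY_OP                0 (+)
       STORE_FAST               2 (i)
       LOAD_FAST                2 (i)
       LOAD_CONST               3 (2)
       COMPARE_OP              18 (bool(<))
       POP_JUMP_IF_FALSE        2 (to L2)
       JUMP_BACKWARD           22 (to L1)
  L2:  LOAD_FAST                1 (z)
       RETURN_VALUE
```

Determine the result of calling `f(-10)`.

1

LOAD_FAST_LOAD_FAST a,a → push -10,-10. Stack: [-10, -10]
BINARY_OP + → -10 + -10 = -20. Stack: [-20]
LOAD_FAST a → push -10. Stack: [-20, -10]
BINARY_OP % → -20 % -10 = 0. Stack: [0]
STORE_FAST z → z=0. Stack: []
LOAD_FAST a → push -10. Stack: [-10]
LOAD_CONST → push 10. Stack: [-10, 10]
BINARY_OP + → -10 + 10 = 0. Stack: [0]
LOAD_FAST_LOAD_FAST a,z → push -10,0. Stack: [0, -10, 0]
BINARY_OP - → -10 - 0 = -10. Stack: [0, -10]
BINARY_OP + → 0 + -10 = -10. Stack: [-10]
STORE_FAST z → z=-10. Stack: []
LOAD_CONST → push 0. Stack: [0]
STORE_FAST i → i=0. Stack: []
LOAD_FAST i → push 0. Stack: [0]
LOAD_CONST → push 2. Stack: [0, 2]
COMPARE_OP bool(<) → 0 vs 2 = True. Stack: [True]
POP_JUMP_IF_FALSE → pop True; no jump. Stack: []
LOAD_FAST z → push -10. Stack: [-10]
LOAD_CONST → push 4. Stack: [-10, 4]
BINARY_OP + → -10 + 4 = -6. Stack: [-6]
STORE_FAST z → z=-6. Stack: []
LOAD_FAST_LOAD_FAST z,z → push -6,-6. Stack: [-6, -6]
BINARY_OP // → -6 // -6 = 1. Stack: [1]
STORE_FAST z → z=1. Stack: []
LOAD_FAST i → push 0. Stack: [0]
LOAD_CONST → push 1. Stack: [0, 1]
BINARY_OP + → 0 + 1 = 1. Stack: [1]
STORE_FAST i → i=1. Stack: []
LOAD_FAST i → push 1. Stack: [1]
LOAD_CONST → push 2. Stack: [1, 2]
COMPARE_OP bool(<) → 1 vs 2 = True. Stack: [True]
POP_JUMP_IF_FALSE → pop True; no jump. Stack: []
LOAD_FAST z → push 1. Stack: [1]
LOAD_CONST → push 4. Stack: [1, 4]
BINARY_OP + → 1 + 4 = 5. Stack: [5]
STORE_FAST z → z=5. Stack: []
LOAD_FAST_LOAD_FAST z,z → push 5,5. Stack: [5, 5]
BINARY_OP // → 5 // 5 = 1. Stack: [1]
STORE_FAST z → z=1. Stack: []
LOAD_FAST i → push 1. Stack: [1]
LOAD_CONST → push 1. Stack: [1, 1]
BINARY_OP + → 1 + 1 = 2. Stack: [2]
STORE_FAST i → i=2. Stack: []
LOAD_FAST i → push 2. Stack: [2]
LOAD_CONST → push 2. Stack: [2, 2]
COMPARE_OP bool(<) → 2 vs 2 = False. Stack: [False]
POP_JUMP_IF_FALSE → pop False; jump. Stack: []
LOAD_FAST z → push 1. Stack: [1]
RETURN_VALUE → return 1.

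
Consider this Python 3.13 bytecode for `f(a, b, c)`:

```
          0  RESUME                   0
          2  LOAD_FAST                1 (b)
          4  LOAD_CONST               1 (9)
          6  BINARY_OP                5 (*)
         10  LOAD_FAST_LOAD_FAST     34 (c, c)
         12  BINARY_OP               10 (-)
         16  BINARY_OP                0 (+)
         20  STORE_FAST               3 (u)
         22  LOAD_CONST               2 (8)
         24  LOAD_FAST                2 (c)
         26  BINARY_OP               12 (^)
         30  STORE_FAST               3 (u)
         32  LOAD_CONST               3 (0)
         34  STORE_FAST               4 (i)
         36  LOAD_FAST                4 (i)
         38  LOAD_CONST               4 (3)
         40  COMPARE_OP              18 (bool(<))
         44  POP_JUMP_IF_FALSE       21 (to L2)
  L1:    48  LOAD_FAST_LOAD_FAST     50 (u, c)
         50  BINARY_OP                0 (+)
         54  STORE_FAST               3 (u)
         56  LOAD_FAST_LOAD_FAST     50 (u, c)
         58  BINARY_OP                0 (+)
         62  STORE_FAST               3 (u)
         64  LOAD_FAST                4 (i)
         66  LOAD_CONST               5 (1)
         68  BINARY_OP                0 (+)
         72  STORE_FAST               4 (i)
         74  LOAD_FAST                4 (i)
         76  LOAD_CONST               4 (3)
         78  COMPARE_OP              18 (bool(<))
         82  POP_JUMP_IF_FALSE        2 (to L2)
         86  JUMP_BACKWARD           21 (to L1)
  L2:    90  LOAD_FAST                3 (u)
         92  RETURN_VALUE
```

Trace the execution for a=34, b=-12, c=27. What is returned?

LOAD_FAST b → push -12. Stack: [-12]
LOAD_CONST → push 9. Stack: [-12, 9]
BINARY_OP * → -12 * 9 = -108. Stack: [-108]
LOAD_FAST_LOAD_FAST c,c → push 27,27. Stack: [-108, 27, 27]
BINARY_OP - → 27 - 27 = 0. Stack: [-108, 0]
BINARY_OP + → -108 + 0 = -108. Stack: [-108]
STORE_FAST u → u=-108. Stack: []
LOAD_CONST → push 8. Stack: [8]
LOAD_FAST c → push 27. Stack: [8, 27]
BINARY_OP ^ → 8 ^ 27 = 19. Stack: [19]
STORE_FAST u → u=19. Stack: []
LOAD_CONST → push 0. Stack: [0]
STORE_FAST i → i=0. Stack: []
LOAD_FAST i → push 0. Stack: [0]
LOAD_CONST → push 3. Stack: [0, 3]
COMPARE_OP bool(<) → 0 vs 3 = True. Stack: [True]
POP_JUMP_IF_FALSE → pop True; no jump. Stack: []
LOAD_FAST_LOAD_FAST u,c → push 19,27. Stack: [19, 27]
BINARY_OP + → 19 + 27 = 46. Stack: [46]
STORE_FAST u → u=46. Stack: []
LOAD_FAST_LOAD_FAST u,c → push 46,27. Stack: [46, 27]
BINARY_OP + → 46 + 27 = 73. Stack: [73]
STORE_FAST u → u=73. Stack: []
LOAD_FAST i → push 0. Stack: [0]
LOAD_CONST → push 1. Stack: [0, 1]
BINARY_OP + → 0 + 1 = 1. Stack: [1]
STORE_FAST i → i=1. Stack: []
LOAD_FAST i → push 1. Stack: [1]
LOAD_CONST → push 3. Stack: [1, 3]
COMPARE_OP bool(<) → 1 vs 3 = True. Stack: [True]
POP_JUMP_IF_FALSE → pop True; no jump. Stack: []
LOAD_FAST_LOAD_FAST u,c → push 73,27. Stack: [73, 27]
BINARY_OP + → 73 + 27 = 100. Stack: [100]
STORE_FAST u → u=100. Stack: []
LOAD_FAST_LOAD_FAST u,c → push 100,27. Stack: [100, 27]
BINARY_OP + → 100 + 27 = 127. Stack: [127]
STORE_FAST u → u=127. Stack: []
LOAD_FAST i → push 1. Stack: [1]
LOAD_CONST → push 1. Stack: [1, 1]
BINARY_OP + → 1 + 1 = 2. Stack: [2]
STORE_FAST i → i=2. Stack: []
LOAD_FAST i → push 2. Stack: [2]
LOAD_CONST → push 3. Stack: [2, 3]
COMPARE_OP bool(<) → 2 vs 3 = True. Stack: [True]
POP_JUMP_IF_FALSE → pop True; no jump. Stack: []
LOAD_FAST_LOAD_FAST u,c → push 127,27. Stack: [127, 27]
BINARY_OP + → 127 + 27 = 154. Stack: [154]
STORE_FAST u → u=154. Stack: []
LOAD_FAST_LOAD_FAST u,c → push 154,27. Stack: [154, 27]
BINARY_OP + → 154 + 27 = 181. Stack: [181]
STORE_FAST u → u=181. Stack: []
LOAD_FAST i → push 2. Stack: [2]
LOAD_CONST → push 1. Stack: [2, 1]
BINARY_OP + → 2 + 1 = 3. Stack: [3]
STORE_FAST i → i=3. Stack: []
LOAD_FAST i → push 3. Stack: [3]
LOAD_CONST → push 3. Stack: [3, 3]
COMPARE_OP bool(<) → 3 vs 3 = False. Stack: [False]
POP_JUMP_IF_FALSE → pop False; jump. Stack: []
LOAD_FAST u → push 181. Stack: [181]
RETURN_VALUE → return 181.

181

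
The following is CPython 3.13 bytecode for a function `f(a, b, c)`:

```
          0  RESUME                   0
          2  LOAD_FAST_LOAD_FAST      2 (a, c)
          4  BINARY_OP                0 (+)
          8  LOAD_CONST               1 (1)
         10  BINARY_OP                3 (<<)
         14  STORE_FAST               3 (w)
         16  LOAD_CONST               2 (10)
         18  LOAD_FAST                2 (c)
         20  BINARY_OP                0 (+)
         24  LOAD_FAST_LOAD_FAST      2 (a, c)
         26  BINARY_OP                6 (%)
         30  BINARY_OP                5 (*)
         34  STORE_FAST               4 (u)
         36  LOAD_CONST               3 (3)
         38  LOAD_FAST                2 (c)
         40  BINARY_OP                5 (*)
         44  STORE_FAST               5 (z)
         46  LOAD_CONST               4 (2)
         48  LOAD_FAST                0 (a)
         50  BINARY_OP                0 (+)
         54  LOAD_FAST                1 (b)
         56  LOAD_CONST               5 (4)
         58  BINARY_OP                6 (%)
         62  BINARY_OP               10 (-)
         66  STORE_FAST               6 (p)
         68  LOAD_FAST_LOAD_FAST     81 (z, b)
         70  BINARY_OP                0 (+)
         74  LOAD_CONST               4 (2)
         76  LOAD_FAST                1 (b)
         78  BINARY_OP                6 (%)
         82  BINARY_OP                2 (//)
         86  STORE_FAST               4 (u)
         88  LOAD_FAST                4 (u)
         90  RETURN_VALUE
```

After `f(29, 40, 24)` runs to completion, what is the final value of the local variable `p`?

31

LOAD_FAST_LOAD_FAST a,c → push 29,24. Stack: [29, 24]
BINARY_OP + → 29 + 24 = 53. Stack: [53]
LOAD_CONST → push 1. Stack: [53, 1]
BINARY_OP << → 53 << 1 = 106. Stack: [106]
STORE_FAST w → w=106. Stack: []
LOAD_CONST → push 10. Stack: [10]
LOAD_FAST c → push 24. Stack: [10, 24]
BINARY_OP + → 10 + 24 = 34. Stack: [34]
LOAD_FAST_LOAD_FAST a,c → push 29,24. Stack: [34, 29, 24]
BINARY_OP % → 29 % 24 = 5. Stack: [34, 5]
BINARY_OP * → 34 * 5 = 170. Stack: [170]
STORE_FAST u → u=170. Stack: []
LOAD_CONST → push 3. Stack: [3]
LOAD_FAST c → push 24. Stack: [3, 24]
BINARY_OP * → 3 * 24 = 72. Stack: [72]
STORE_FAST z → z=72. Stack: []
LOAD_CONST → push 2. Stack: [2]
LOAD_FAST a → push 29. Stack: [2, 29]
BINARY_OP + → 2 + 29 = 31. Stack: [31]
LOAD_FAST b → push 40. Stack: [31, 40]
LOAD_CONST → push 4. Stack: [31, 40, 4]
BINARY_OP % → 40 % 4 = 0. Stack: [31, 0]
BINARY_OP - → 31 - 0 = 31. Stack: [31]
STORE_FAST p → p=31. Stack: []
LOAD_FAST_LOAD_FAST z,b → push 72,40. Stack: [72, 40]
BINARY_OP + → 72 + 40 = 112. Stack: [112]
LOAD_CONST → push 2. Stack: [112, 2]
LOAD_FAST b → push 40. Stack: [112, 2, 40]
BINARY_OP % → 2 % 40 = 2. Stack: [112, 2]
BINARY_OP // → 112 // 2 = 56. Stack: [56]
STORE_FAST u → u=56. Stack: []
LOAD_FAST u → push 56. Stack: [56]
RETURN_VALUE → return 56.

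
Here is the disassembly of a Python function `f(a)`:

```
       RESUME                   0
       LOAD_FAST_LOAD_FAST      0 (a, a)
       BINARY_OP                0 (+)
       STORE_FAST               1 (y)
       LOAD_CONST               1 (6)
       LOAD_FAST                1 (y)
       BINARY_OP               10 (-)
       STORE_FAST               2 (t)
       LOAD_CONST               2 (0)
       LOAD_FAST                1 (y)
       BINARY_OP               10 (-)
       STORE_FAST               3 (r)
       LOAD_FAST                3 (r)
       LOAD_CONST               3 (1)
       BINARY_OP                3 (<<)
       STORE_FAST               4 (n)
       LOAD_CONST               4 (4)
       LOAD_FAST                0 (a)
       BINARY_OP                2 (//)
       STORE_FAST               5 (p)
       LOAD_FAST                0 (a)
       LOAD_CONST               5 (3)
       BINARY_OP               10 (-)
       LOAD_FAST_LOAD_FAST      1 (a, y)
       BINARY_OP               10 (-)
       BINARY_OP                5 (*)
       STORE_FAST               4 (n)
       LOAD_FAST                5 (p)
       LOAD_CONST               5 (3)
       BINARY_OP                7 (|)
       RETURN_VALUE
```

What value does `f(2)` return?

3

LOAD_FAST_LOAD_FAST a,a → push 2,2. Stack: [2, 2]
BINARY_OP + → 2 + 2 = 4. Stack: [4]
STORE_FAST y → y=4. Stack: []
LOAD_CONST → push 6. Stack: [6]
LOAD_FAST y → push 4. Stack: [6, 4]
BINARY_OP - → 6 - 4 = 2. Stack: [2]
STORE_FAST t → t=2. Stack: []
LOAD_CONST → push 0. Stack: [0]
LOAD_FAST y → push 4. Stack: [0, 4]
BINARY_OP - → 0 - 4 = -4. Stack: [-4]
STORE_FAST r → r=-4. Stack: []
LOAD_FAST r → push -4. Stack: [-4]
LOAD_CONST → push 1. Stack: [-4, 1]
BINARY_OP << → -4 << 1 = -8. Stack: [-8]
STORE_FAST n → n=-8. Stack: []
LOAD_CONST → push 4. Stack: [4]
LOAD_FAST a → push 2. Stack: [4, 2]
BINARY_OP // → 4 // 2 = 2. Stack: [2]
STORE_FAST p → p=2. Stack: []
LOAD_FAST a → push 2. Stack: [2]
LOAD_CONST → push 3. Stack: [2, 3]
BINARY_OP - → 2 - 3 = -1. Stack: [-1]
LOAD_FAST_LOAD_FAST a,y → push 2,4. Stack: [-1, 2, 4]
BINARY_OP - → 2 - 4 = -2. Stack: [-1, -2]
BINARY_OP * → -1 * -2 = 2. Stack: [2]
STORE_FAST n → n=2. Stack: []
LOAD_FAST p → push 2. Stack: [2]
LOAD_CONST → push 3. Stack: [2, 3]
BINARY_OP | → 2 | 3 = 3. Stack: [3]
RETURN_VALUE → return 3.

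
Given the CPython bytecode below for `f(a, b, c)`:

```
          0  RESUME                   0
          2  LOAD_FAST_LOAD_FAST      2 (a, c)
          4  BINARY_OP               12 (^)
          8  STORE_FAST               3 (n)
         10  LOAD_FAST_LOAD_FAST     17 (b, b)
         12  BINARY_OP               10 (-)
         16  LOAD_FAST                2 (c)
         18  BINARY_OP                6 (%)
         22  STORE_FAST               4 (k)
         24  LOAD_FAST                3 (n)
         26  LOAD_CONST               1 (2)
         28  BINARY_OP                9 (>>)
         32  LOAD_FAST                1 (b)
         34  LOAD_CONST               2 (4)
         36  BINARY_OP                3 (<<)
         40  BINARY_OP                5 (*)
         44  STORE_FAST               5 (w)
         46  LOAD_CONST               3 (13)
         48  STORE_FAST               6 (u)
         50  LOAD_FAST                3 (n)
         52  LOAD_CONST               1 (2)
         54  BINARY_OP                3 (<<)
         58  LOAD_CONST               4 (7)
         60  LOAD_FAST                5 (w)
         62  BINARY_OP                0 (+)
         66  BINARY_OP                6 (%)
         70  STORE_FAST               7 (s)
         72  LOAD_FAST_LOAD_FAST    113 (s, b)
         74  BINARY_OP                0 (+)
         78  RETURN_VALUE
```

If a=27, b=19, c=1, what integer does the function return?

LOAD_FAST_LOAD_FAST a,c → push 27,1. Stack: [27, 1]
BINARY_OP ^ → 27 ^ 1 = 26. Stack: [26]
STORE_FAST n → n=26. Stack: []
LOAD_FAST_LOAD_FAST b,b → push 19,19. Stack: [19, 19]
BINARY_OP - → 19 - 19 = 0. Stack: [0]
LOAD_FAST c → push 1. Stack: [0, 1]
BINARY_OP % → 0 % 1 = 0. Stack: [0]
STORE_FAST k → k=0. Stack: []
LOAD_FAST n → push 26. Stack: [26]
LOAD_CONST → push 2. Stack: [26, 2]
BINARY_OP >> → 26 >> 2 = 6. Stack: [6]
LOAD_FAST b → push 19. Stack: [6, 19]
LOAD_CONST → push 4. Stack: [6, 19, 4]
BINARY_OP << → 19 << 4 = 304. Stack: [6, 304]
BINARY_OP * → 6 * 304 = 1824. Stack: [1824]
STORE_FAST w → w=1824. Stack: []
LOAD_CONST → push 13. Stack: [13]
STORE_FAST u → u=13. Stack: []
LOAD_FAST n → push 26. Stack: [26]
LOAD_CONST → push 2. Stack: [26, 2]
BINARY_OP << → 26 << 2 = 104. Stack: [104]
LOAD_CONST → push 7. Stack: [104, 7]
LOAD_FAST w → push 1824. Stack: [104, 7, 1824]
BINARY_OP + → 7 + 1824 = 1831. Stack: [104, 1831]
BINARY_OP % → 104 % 1831 = 104. Stack: [104]
STORE_FAST s → s=104. Stack: []
LOAD_FAST_LOAD_FAST s,b → push 104,19. Stack: [104, 19]
BINARY_OP + → 104 + 19 = 123. Stack: [123]
RETURN_VALUE → return 123.

123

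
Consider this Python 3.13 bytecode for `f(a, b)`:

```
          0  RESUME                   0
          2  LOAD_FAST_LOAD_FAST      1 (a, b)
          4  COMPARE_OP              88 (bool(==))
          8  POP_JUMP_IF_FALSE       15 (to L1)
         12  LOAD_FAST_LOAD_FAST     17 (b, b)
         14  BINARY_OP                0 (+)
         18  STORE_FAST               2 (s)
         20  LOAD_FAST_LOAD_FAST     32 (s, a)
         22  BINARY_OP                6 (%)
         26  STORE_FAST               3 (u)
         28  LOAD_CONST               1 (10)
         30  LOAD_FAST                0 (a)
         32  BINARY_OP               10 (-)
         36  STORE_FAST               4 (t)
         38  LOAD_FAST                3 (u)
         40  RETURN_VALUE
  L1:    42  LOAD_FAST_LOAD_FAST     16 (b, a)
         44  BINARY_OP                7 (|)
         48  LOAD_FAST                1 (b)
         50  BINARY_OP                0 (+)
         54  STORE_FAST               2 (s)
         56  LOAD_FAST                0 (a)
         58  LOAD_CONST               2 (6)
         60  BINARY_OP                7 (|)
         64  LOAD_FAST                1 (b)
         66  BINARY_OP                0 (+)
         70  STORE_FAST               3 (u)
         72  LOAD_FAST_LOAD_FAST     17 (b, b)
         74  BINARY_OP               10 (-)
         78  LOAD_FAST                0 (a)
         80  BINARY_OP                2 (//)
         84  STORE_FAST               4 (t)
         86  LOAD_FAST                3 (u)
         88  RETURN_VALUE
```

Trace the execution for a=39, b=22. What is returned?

LOAD_FAST_LOAD_FAST a,b → push 39,22. Stack: [39, 22]
COMPARE_OP bool(==) → 39 vs 22 = False. Stack: [False]
POP_JUMP_IF_FALSE → pop False; jump. Stack: []
LOAD_FAST_LOAD_FAST b,a → push 22,39. Stack: [22, 39]
BINARY_OP | → 22 | 39 = 55. Stack: [55]
LOAD_FAST b → push 22. Stack: [55, 22]
BINARY_OP + → 55 + 22 = 77. Stack: [77]
STORE_FAST s → s=77. Stack: []
LOAD_FAST a → push 39. Stack: [39]
LOAD_CONST → push 6. Stack: [39, 6]
BINARY_OP | → 39 | 6 = 39. Stack: [39]
LOAD_FAST b → push 22. Stack: [39, 22]
BINARY_OP + → 39 + 22 = 61. Stack: [61]
STORE_FAST u → u=61. Stack: []
LOAD_FAST_LOAD_FAST b,b → push 22,22. Stack: [22, 22]
BINARY_OP - → 22 - 22 = 0. Stack: [0]
LOAD_FAST a → push 39. Stack: [0, 39]
BINARY_OP // → 0 // 39 = 0. Stack: [0]
STORE_FAST t → t=0. Stack: []
LOAD_FAST u → push 61. Stack: [61]
RETURN_VALUE → return 61.

61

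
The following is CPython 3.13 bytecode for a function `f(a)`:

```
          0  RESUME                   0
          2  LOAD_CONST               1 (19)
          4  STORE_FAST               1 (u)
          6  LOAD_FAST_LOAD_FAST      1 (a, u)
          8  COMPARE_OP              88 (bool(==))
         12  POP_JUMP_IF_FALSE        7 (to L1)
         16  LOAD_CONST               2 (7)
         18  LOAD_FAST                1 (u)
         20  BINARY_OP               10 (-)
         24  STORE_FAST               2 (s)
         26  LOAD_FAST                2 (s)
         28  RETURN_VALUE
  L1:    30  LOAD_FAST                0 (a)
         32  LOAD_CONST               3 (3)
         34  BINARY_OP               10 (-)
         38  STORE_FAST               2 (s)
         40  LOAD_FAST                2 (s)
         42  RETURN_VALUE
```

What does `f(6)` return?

LOAD_CONST → push 19. Stack: [19]
STORE_FAST u → u=19. Stack: []
LOAD_FAST_LOAD_FAST a,u → push 6,19. Stack: [6, 19]
COMPARE_OP bool(==) → 6 vs 19 = False. Stack: [False]
POP_JUMP_IF_FALSE → pop False; jump. Stack: []
LOAD_FAST a → push 6. Stack: [6]
LOAD_CONST → push 3. Stack: [6, 3]
BINARY_OP - → 6 - 3 = 3. Stack: [3]
STORE_FAST s → s=3. Stack: []
LOAD_FAST s → push 3. Stack: [3]
RETURN_VALUE → return 3.

3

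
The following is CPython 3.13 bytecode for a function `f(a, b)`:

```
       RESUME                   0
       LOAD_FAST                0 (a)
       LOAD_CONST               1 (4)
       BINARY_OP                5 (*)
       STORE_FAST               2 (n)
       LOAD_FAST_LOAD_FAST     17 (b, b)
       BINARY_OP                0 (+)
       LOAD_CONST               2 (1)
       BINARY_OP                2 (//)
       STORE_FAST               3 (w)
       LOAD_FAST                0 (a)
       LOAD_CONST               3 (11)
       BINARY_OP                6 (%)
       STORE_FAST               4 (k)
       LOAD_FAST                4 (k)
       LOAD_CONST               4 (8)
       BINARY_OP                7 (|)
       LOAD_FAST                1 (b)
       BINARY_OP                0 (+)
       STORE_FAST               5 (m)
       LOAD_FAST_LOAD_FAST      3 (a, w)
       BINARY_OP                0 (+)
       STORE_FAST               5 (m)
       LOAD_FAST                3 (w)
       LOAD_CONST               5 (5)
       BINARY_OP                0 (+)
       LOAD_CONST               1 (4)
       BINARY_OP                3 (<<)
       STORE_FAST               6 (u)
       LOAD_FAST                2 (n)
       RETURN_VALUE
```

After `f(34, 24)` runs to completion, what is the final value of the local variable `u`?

848

LOAD_FAST a → push 34. Stack: [34]
LOAD_CONST → push 4. Stack: [34, 4]
BINARY_OP * → 34 * 4 = 136. Stack: [136]
STORE_FAST n → n=136. Stack: []
LOAD_FAST_LOAD_FAST b,b → push 24,24. Stack: [24, 24]
BINARY_OP + → 24 + 24 = 48. Stack: [48]
LOAD_CONST → push 1. Stack: [48, 1]
BINARY_OP // → 48 // 1 = 48. Stack: [48]
STORE_FAST w → w=48. Stack: []
LOAD_FAST a → push 34. Stack: [34]
LOAD_CONST → push 11. Stack: [34, 11]
BINARY_OP % → 34 % 11 = 1. Stack: [1]
STORE_FAST k → k=1. Stack: []
LOAD_FAST k → push 1. Stack: [1]
LOAD_CONST → push 8. Stack: [1, 8]
BINARY_OP | → 1 | 8 = 9. Stack: [9]
LOAD_FAST b → push 24. Stack: [9, 24]
BINARY_OP + → 9 + 24 = 33. Stack: [33]
STORE_FAST m → m=33. Stack: []
LOAD_FAST_LOAD_FAST a,w → push 34,48. Stack: [34, 48]
BINARY_OP + → 34 + 48 = 82. Stack: [82]
STORE_FAST m → m=82. Stack: []
LOAD_FAST w → push 48. Stack: [48]
LOAD_CONST → push 5. Stack: [48, 5]
BINARY_OP + → 48 + 5 = 53. Stack: [53]
LOAD_CONST → push 4. Stack: [53, 4]
BINARY_OP << → 53 << 4 = 848. Stack: [848]
STORE_FAST u → u=848. Stack: []
LOAD_FAST n → push 136. Stack: [136]
RETURN_VALUE → return 136.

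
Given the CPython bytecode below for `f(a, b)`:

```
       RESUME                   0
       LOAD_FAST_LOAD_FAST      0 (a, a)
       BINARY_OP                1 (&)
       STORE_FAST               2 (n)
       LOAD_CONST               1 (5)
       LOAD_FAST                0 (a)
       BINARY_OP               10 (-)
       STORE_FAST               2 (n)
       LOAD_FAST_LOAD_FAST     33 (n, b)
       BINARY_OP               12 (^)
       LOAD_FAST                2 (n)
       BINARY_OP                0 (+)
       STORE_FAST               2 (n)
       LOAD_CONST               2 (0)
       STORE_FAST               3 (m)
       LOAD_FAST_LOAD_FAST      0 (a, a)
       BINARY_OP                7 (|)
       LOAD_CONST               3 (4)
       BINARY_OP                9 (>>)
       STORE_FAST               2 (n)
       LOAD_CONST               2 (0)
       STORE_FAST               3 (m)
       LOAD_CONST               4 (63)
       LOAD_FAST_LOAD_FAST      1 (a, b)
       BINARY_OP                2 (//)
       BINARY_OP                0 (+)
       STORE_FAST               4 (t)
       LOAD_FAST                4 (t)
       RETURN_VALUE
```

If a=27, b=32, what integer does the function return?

LOAD_FAST_LOAD_FAST a,a → push 27,27. Stack: [27, 27]
BINARY_OP & → 27 & 27 = 27. Stack: [27]
STORE_FAST n → n=27. Stack: []
LOAD_CONST → push 5. Stack: [5]
LOAD_FAST a → push 27. Stack: [5, 27]
BINARY_OP - → 5 - 27 = -22. Stack: [-22]
STORE_FAST n → n=-22. Stack: []
LOAD_FAST_LOAD_FAST n,b → push -22,32. Stack: [-22, 32]
BINARY_OP ^ → -22 ^ 32 = -54. Stack: [-54]
LOAD_FAST n → push -22. Stack: [-54, -22]
BINARY_OP + → -54 + -22 = -76. Stack: [-76]
STORE_FAST n → n=-76. Stack: []
LOAD_CONST → push 0. Stack: [0]
STORE_FAST m → m=0. Stack: []
LOAD_FAST_LOAD_FAST a,a → push 27,27. Stack: [27, 27]
BINARY_OP | → 27 | 27 = 27. Stack: [27]
LOAD_CONST → push 4. Stack: [27, 4]
BINARY_OP >> → 27 >> 4 = 1. Stack: [1]
STORE_FAST n → n=1. Stack: []
LOAD_CONST → push 0. Stack: [0]
STORE_FAST m → m=0. Stack: []
LOAD_CONST → push 63. Stack: [63]
LOAD_FAST_LOAD_FAST a,b → push 27,32. Stack: [63, 27, 32]
BINARY_OP // → 27 // 32 = 0. Stack: [63, 0]
BINARY_OP + → 63 + 0 = 63. Stack: [63]
STORE_FAST t → t=63. Stack: []
LOAD_FAST t → push 63. Stack: [63]
RETURN_VALUE → return 63.

63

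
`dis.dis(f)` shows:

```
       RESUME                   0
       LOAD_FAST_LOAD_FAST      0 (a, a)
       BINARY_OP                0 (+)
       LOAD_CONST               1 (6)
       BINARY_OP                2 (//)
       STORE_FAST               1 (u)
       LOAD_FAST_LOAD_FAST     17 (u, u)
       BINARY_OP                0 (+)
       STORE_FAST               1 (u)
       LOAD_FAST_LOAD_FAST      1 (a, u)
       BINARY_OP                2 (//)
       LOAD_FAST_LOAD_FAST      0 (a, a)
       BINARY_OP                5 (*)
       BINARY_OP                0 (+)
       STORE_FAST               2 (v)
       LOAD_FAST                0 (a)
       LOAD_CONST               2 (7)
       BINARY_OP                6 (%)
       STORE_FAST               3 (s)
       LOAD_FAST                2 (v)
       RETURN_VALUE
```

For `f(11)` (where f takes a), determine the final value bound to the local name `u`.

LOAD_FAST_LOAD_FAST a,a → push 11,11. Stack: [11, 11]
BINARY_OP + → 11 + 11 = 22. Stack: [22]
LOAD_CONST → push 6. Stack: [22, 6]
BINARY_OP // → 22 // 6 = 3. Stack: [3]
STORE_FAST u → u=3. Stack: []
LOAD_FAST_LOAD_FAST u,u → push 3,3. Stack: [3, 3]
BINARY_OP + → 3 + 3 = 6. Stack: [6]
STORE_FAST u → u=6. Stack: []
LOAD_FAST_LOAD_FAST a,u → push 11,6. Stack: [11, 6]
BINARY_OP // → 11 // 6 = 1. Stack: [1]
LOAD_FAST_LOAD_FAST a,a → push 11,11. Stack: [1, 11, 11]
BINARY_OP * → 11 * 11 = 121. Stack: [1, 121]
BINARY_OP + → 1 + 121 = 122. Stack: [122]
STORE_FAST v → v=122. Stack: []
LOAD_FAST a → push 11. Stack: [11]
LOAD_CONST → push 7. Stack: [11, 7]
BINARY_OP % → 11 % 7 = 4. Stack: [4]
STORE_FAST s → s=4. Stack: []
LOAD_FAST v → push 122. Stack: [122]
RETURN_VALUE → return 122.

6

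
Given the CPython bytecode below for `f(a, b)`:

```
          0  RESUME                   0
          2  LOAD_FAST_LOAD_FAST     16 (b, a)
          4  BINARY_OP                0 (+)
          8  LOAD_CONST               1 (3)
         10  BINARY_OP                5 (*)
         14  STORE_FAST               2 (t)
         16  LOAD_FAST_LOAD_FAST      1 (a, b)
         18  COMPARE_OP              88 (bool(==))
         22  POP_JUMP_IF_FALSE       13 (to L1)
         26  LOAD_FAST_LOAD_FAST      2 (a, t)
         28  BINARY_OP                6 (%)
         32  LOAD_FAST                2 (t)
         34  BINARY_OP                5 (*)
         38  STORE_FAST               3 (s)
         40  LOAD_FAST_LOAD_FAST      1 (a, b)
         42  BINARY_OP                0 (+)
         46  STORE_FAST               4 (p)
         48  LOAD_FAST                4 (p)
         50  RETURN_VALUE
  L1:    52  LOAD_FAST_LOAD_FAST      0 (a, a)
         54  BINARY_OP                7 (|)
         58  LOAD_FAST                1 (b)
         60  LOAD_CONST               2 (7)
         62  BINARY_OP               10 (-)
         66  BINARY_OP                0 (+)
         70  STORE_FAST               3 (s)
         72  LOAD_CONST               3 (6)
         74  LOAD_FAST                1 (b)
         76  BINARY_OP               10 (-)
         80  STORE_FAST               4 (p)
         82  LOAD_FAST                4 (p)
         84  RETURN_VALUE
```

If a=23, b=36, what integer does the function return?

-30

LOAD_FAST_LOAD_FAST b,a → push 36,23. Stack: [36, 23]
BINARY_OP + → 36 + 23 = 59. Stack: [59]
LOAD_CONST → push 3. Stack: [59, 3]
BINARY_OP * → 59 * 3 = 177. Stack: [177]
STORE_FAST t → t=177. Stack: []
LOAD_FAST_LOAD_FAST a,b → push 23,36. Stack: [23, 36]
COMPARE_OP bool(==) → 23 vs 36 = False. Stack: [False]
POP_JUMP_IF_FALSE → pop False; jump. Stack: []
LOAD_FAST_LOAD_FAST a,a → push 23,23. Stack: [23, 23]
BINARY_OP | → 23 | 23 = 23. Stack: [23]
LOAD_FAST b → push 36. Stack: [23, 36]
LOAD_CONST → push 7. Stack: [23, 36, 7]
BINARY_OP - → 36 - 7 = 29. Stack: [23, 29]
BINARY_OP + → 23 + 29 = 52. Stack: [52]
STORE_FAST s → s=52. Stack: []
LOAD_CONST → push 6. Stack: [6]
LOAD_FAST b → push 36. Stack: [6, 36]
BINARY_OP - → 6 - 36 = -30. Stack: [-30]
STORE_FAST p → p=-30. Stack: []
LOAD_FAST p → push -30. Stack: [-30]
RETURN_VALUE → return -30.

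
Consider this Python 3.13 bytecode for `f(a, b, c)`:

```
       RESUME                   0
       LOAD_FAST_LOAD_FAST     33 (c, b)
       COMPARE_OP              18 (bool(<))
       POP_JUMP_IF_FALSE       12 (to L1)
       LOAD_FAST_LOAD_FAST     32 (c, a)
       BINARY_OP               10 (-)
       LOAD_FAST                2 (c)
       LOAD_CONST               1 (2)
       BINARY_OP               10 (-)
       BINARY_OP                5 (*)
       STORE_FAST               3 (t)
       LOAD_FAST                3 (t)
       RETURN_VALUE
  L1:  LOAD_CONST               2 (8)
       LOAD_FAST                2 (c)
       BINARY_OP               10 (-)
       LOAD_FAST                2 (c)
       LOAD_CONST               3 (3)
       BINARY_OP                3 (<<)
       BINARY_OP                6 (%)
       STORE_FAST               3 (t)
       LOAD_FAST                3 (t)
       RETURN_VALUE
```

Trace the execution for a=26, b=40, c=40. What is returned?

288

LOAD_FAST_LOAD_FAST c,b → push 40,40. Stack: [40, 40]
COMPARE_OP bool(<) → 40 vs 40 = False. Stack: [False]
POP_JUMP_IF_FALSE → pop False; jump. Stack: []
LOAD_CONST → push 8. Stack: [8]
LOAD_FAST c → push 40. Stack: [8, 40]
BINARY_OP - → 8 - 40 = -32. Stack: [-32]
LOAD_FAST c → push 40. Stack: [-32, 40]
LOAD_CONST → push 3. Stack: [-32, 40, 3]
BINARY_OP << → 40 << 3 = 320. Stack: [-32, 320]
BINARY_OP % → -32 % 320 = 288. Stack: [288]
STORE_FAST t → t=288. Stack: []
LOAD_FAST t → push 288. Stack: [288]
RETURN_VALUE → return 288.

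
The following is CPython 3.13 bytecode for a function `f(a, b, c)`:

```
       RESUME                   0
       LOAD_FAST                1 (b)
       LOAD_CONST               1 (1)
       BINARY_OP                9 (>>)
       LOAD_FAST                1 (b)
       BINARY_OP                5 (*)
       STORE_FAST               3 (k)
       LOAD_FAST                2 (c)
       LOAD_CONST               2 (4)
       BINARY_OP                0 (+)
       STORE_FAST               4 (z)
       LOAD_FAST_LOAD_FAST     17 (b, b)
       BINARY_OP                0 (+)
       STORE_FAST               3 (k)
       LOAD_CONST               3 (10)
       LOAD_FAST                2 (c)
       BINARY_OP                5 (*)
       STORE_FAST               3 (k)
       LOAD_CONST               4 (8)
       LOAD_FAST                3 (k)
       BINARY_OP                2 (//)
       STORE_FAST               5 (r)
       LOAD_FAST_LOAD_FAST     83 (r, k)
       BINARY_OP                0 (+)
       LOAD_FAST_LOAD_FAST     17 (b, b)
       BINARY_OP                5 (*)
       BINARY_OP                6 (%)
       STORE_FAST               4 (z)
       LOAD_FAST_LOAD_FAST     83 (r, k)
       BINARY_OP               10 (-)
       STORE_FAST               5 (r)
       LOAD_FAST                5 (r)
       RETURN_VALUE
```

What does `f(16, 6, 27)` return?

-270

LOAD_FAST b → push 6. Stack: [6]
LOAD_CONST → push 1. Stack: [6, 1]
BINARY_OP >> → 6 >> 1 = 3. Stack: [3]
LOAD_FAST b → push 6. Stack: [3, 6]
BINARY_OP * → 3 * 6 = 18. Stack: [18]
STORE_FAST k → k=18. Stack: []
LOAD_FAST c → push 27. Stack: [27]
LOAD_CONST → push 4. Stack: [27, 4]
BINARY_OP + → 27 + 4 = 31. Stack: [31]
STORE_FAST z → z=31. Stack: []
LOAD_FAST_LOAD_FAST b,b → push 6,6. Stack: [6, 6]
BINARY_OP + → 6 + 6 = 12. Stack: [12]
STORE_FAST k → k=12. Stack: []
LOAD_CONST → push 10. Stack: [10]
LOAD_FAST c → push 27. Stack: [10, 27]
BINARY_OP * → 10 * 27 = 270. Stack: [270]
STORE_FAST k → k=270. Stack: []
LOAD_CONST → push 8. Stack: [8]
LOAD_FAST k → push 270. Stack: [8, 270]
BINARY_OP // → 8 // 270 = 0. Stack: [0]
STORE_FAST r → r=0. Stack: []
LOAD_FAST_LOAD_FAST r,k → push 0,270. Stack: [0, 270]
BINARY_OP + → 0 + 270 = 270. Stack: [270]
LOAD_FAST_LOAD_FAST b,b → push 6,6. Stack: [270, 6, 6]
BINARY_OP * → 6 * 6 = 36. Stack: [270, 36]
BINARY_OP % → 270 % 36 = 18. Stack: [18]
STORE_FAST z → z=18. Stack: []
LOAD_FAST_LOAD_FAST r,k → push 0,270. Stack: [0, 270]
BINARY_OP - → 0 - 270 = -270. Stack: [-270]
STORE_FAST r → r=-270. Stack: []
LOAD_FAST r → push -270. Stack: [-270]
RETURN_VALUE → return -270.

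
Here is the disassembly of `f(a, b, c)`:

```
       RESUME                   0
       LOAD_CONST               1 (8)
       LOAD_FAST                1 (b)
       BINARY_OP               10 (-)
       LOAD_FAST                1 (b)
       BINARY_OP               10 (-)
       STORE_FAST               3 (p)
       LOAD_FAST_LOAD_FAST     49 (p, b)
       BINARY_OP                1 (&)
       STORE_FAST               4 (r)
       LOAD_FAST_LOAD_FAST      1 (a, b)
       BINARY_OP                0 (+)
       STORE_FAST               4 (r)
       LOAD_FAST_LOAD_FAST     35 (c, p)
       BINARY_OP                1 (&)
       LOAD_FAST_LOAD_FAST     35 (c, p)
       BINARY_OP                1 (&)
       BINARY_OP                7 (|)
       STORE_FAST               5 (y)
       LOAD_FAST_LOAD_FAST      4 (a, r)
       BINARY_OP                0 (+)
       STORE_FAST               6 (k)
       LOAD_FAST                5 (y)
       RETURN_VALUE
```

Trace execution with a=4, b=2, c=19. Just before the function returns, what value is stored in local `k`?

LOAD_CONST → push 8. Stack: [8]
LOAD_FAST b → push 2. Stack: [8, 2]
BINARY_OP - → 8 - 2 = 6. Stack: [6]
LOAD_FAST b → push 2. Stack: [6, 2]
BINARY_OP - → 6 - 2 = 4. Stack: [4]
STORE_FAST p → p=4. Stack: []
LOAD_FAST_LOAD_FAST p,b → push 4,2. Stack: [4, 2]
BINARY_OP & → 4 & 2 = 0. Stack: [0]
STORE_FAST r → r=0. Stack: []
LOAD_FAST_LOAD_FAST a,b → push 4,2. Stack: [4, 2]
BINARY_OP + → 4 + 2 = 6. Stack: [6]
STORE_FAST r → r=6. Stack: []
LOAD_FAST_LOAD_FAST c,p → push 19,4. Stack: [19, 4]
BINARY_OP & → 19 & 4 = 0. Stack: [0]
LOAD_FAST_LOAD_FAST c,p → push 19,4. Stack: [0, 19, 4]
BINARY_OP & → 19 & 4 = 0. Stack: [0, 0]
BINARY_OP | → 0 | 0 = 0. Stack: [0]
STORE_FAST y → y=0. Stack: []
LOAD_FAST_LOAD_FAST a,r → push 4,6. Stack: [4, 6]
BINARY_OP + → 4 + 6 = 10. Stack: [10]
STORE_FAST k → k=10. Stack: []
LOAD_FAST y → push 0. Stack: [0]
RETURN_VALUE → return 0.

10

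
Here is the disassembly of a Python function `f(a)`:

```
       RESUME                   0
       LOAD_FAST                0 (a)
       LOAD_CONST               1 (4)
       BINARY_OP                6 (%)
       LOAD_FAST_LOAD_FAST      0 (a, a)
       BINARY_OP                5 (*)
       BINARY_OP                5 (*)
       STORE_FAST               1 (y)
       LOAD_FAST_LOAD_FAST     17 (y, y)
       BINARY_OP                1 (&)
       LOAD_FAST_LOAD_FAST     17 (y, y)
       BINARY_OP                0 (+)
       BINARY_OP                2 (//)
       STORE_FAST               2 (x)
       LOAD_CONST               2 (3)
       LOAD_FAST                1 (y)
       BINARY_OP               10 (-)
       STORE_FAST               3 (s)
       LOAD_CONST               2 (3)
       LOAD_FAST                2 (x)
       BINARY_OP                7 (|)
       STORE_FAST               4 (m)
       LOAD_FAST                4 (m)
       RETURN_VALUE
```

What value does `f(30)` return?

LOAD_FAST a → push 30. Stack: [30]
LOAD_CONST → push 4. Stack: [30, 4]
BINARY_OP % → 30 % 4 = 2. Stack: [2]
LOAD_FAST_LOAD_FAST a,a → push 30,30. Stack: [2, 30, 30]
BINARY_OP * → 30 * 30 = 900. Stack: [2, 900]
BINARY_OP * → 2 * 900 = 1800. Stack: [1800]
STORE_FAST y → y=1800. Stack: []
LOAD_FAST_LOAD_FAST y,y → push 1800,1800. Stack: [1800, 1800]
BINARY_OP & → 1800 & 1800 = 1800. Stack: [1800]
LOAD_FAST_LOAD_FAST y,y → push 1800,1800. Stack: [1800, 1800, 1800]
BINARY_OP + → 1800 + 1800 = 3600. Stack: [1800, 3600]
BINARY_OP // → 1800 // 3600 = 0. Stack: [0]
STORE_FAST x → x=0. Stack: []
LOAD_CONST → push 3. Stack: [3]
LOAD_FAST y → push 1800. Stack: [3, 1800]
BINARY_OP - → 3 - 1800 = -1797. Stack: [-1797]
STORE_FAST s → s=-1797. Stack: []
LOAD_CONST → push 3. Stack: [3]
LOAD_FAST x → push 0. Stack: [3, 0]
BINARY_OP | → 3 | 0 = 3. Stack: [3]
STORE_FAST m → m=3. Stack: []
LOAD_FAST m → push 3. Stack: [3]
RETURN_VALUE → return 3.

3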